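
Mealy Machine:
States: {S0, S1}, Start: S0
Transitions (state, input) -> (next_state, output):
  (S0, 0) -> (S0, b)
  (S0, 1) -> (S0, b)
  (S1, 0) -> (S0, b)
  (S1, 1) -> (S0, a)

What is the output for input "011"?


Step-by-step:
  (S0, 0) -> (S0, b)
  (S0, 1) -> (S0, b)
  (S0, 1) -> (S0, b)

"bbb"


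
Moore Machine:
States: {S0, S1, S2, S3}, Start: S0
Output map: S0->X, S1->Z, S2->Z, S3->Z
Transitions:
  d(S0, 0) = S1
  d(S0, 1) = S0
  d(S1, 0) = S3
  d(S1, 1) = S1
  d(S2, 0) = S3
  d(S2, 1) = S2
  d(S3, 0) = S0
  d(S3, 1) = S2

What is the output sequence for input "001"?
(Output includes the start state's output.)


Start: S0 (output X)
  --0--> S1 (output Z)
  --0--> S3 (output Z)
  --1--> S2 (output Z)

"XZZZ"


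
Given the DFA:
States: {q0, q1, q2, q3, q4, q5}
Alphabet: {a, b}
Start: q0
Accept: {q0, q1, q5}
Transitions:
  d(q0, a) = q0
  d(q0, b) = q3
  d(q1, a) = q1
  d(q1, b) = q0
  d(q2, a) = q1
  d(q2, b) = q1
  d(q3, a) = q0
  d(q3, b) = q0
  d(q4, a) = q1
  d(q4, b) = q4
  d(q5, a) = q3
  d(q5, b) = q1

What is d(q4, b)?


Looking up transition d(q4, b)

q4


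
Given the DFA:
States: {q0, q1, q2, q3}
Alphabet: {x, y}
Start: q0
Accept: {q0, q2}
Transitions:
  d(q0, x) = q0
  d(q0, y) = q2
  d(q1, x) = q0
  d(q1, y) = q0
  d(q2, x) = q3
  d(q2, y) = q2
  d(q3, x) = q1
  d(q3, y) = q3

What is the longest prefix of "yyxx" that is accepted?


Run the DFA, marking each prefix where the state is accepting:
  "" -> q0 [accept]
  "y" -> q2 [accept]
  "yy" -> q2 [accept]
  "yyx" -> q3 [reject]
  "yyxx" -> q1 [reject]

"yy"


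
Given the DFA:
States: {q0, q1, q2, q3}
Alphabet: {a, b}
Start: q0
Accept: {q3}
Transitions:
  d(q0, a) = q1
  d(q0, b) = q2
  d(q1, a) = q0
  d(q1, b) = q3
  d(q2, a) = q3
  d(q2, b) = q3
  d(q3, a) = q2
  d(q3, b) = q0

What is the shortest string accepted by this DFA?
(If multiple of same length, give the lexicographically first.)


BFS by string length (lex-first path to each state shown):
  len 0: q0<-""
  len 1: q1<-"a", q2<-"b"
  len 2: q0<-"aa", q3<-"ab"
Found accept state at length 2.

"ab"


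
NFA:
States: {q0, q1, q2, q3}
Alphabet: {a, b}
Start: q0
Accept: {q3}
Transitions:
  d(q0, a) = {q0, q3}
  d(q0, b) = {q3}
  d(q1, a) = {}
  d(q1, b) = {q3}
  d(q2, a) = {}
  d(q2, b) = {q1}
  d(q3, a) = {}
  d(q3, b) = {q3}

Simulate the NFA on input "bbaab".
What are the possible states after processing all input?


Start: {q0}
  --b--> {q3}
  --b--> {q3}
  --a--> {}
  --a--> {}
  --b--> {}

{} (empty set, no valid transitions)


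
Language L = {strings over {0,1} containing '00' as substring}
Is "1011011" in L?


'00' does not occur

No, "1011011" is not in L


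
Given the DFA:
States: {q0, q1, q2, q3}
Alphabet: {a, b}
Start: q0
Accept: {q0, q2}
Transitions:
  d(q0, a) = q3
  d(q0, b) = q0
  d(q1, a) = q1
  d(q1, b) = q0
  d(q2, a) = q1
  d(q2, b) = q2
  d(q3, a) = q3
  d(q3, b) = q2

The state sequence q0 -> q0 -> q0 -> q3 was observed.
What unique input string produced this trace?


Trace back each transition to find the symbol:
  q0 --[b]--> q0
  q0 --[b]--> q0
  q0 --[a]--> q3

"bba"


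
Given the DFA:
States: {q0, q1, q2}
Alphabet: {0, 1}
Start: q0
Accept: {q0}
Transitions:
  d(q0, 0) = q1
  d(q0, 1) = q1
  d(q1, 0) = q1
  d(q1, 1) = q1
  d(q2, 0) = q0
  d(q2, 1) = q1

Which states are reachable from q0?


BFS from q0:
  layer 0: {q0}
  layer 1: {q1}

{q0, q1}


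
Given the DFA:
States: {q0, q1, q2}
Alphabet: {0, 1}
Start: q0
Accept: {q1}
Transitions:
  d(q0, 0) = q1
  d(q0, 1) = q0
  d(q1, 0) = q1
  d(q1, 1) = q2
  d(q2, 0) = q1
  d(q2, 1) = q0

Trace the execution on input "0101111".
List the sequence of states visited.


Input: 0101111
d(q0, 0) = q1
d(q1, 1) = q2
d(q2, 0) = q1
d(q1, 1) = q2
d(q2, 1) = q0
d(q0, 1) = q0
d(q0, 1) = q0


q0 -> q1 -> q2 -> q1 -> q2 -> q0 -> q0 -> q0


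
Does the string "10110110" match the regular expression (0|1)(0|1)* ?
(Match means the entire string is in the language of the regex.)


|string| = 8; first = '1'; last = '0'

Yes, "10110110" matches (0|1)(0|1)*


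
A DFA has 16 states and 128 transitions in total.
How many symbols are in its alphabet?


Each state has exactly one transition per symbol.
|alphabet| = transitions / states = 128 / 16 = 8

8


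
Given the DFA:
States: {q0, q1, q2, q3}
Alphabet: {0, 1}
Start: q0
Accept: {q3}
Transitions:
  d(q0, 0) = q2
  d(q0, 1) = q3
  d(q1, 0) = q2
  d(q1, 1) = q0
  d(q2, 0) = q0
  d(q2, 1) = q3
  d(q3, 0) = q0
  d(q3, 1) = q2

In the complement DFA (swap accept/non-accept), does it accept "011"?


Trace: q0 -> q2 -> q3 -> q2
Final: q2
Original accept: {q3}
Complement: q2 is not in original accept

Yes, complement accepts (original rejects)


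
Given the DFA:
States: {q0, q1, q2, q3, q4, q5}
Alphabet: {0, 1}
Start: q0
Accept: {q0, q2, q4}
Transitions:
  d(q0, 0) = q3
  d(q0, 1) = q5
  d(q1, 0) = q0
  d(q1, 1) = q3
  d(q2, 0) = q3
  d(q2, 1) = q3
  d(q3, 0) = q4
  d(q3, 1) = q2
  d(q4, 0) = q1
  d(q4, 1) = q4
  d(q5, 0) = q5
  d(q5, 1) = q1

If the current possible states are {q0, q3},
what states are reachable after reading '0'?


Apply transition on '0' from each current state:
  d(q0, 0) = q3
  d(q3, 0) = q4

{q3, q4}


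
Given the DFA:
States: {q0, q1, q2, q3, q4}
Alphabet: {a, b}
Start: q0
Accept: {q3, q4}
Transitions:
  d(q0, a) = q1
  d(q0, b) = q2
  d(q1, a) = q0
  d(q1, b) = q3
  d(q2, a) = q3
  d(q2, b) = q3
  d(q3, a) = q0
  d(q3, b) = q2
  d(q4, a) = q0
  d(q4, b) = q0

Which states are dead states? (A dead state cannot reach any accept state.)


Forward reachability from each state:
  q0 -> reaches accept state q3 (live)
  q1 -> reaches accept state q3 (live)
  q2 -> reaches accept state q3 (live)
  q3 -> reaches accept state q3 (live)
  q4 -> reaches accept state q3 (live)

None (all states can reach an accept state)


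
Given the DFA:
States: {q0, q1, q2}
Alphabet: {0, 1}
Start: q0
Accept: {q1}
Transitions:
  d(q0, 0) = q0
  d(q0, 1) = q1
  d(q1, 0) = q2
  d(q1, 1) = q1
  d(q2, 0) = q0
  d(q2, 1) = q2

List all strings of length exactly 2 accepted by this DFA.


All strings of length 2: 4 total
Accepted: 2

"01", "11"


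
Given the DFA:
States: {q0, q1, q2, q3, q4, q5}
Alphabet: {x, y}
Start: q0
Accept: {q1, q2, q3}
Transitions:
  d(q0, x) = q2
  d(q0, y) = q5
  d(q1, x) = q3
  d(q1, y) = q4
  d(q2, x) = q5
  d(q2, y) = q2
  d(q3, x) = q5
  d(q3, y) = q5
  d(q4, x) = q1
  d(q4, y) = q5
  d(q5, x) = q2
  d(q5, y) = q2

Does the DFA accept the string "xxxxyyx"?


Trace: q0 -> q2 -> q5 -> q2 -> q5 -> q2 -> q2 -> q5
Final state: q5
Accept states: {q1, q2, q3}

No, rejected (final state q5 is not an accept state)


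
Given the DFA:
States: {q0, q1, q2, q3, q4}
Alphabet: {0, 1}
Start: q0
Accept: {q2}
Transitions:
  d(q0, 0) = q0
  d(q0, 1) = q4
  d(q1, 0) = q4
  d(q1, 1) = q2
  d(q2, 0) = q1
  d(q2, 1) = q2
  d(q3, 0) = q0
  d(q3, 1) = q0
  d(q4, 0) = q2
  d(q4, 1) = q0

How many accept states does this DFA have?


Accept states listed: {q2}
Counting: q2(1)

1


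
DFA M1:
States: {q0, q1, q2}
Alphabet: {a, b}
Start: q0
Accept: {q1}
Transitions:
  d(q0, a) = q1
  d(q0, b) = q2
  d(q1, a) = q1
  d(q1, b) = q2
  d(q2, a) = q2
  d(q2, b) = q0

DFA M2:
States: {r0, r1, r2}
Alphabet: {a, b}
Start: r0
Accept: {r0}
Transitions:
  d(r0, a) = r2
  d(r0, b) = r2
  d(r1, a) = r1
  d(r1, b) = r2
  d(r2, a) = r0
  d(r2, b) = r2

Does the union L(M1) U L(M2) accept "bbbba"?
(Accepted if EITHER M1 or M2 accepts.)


M1: final=q1 accepted=True
M2: final=r0 accepted=True

Yes, union accepts


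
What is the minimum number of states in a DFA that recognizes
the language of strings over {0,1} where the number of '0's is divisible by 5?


States track (count of '0') mod 5.
Need 5 states: one per remainder 0..4; accept = remainder 0.

5


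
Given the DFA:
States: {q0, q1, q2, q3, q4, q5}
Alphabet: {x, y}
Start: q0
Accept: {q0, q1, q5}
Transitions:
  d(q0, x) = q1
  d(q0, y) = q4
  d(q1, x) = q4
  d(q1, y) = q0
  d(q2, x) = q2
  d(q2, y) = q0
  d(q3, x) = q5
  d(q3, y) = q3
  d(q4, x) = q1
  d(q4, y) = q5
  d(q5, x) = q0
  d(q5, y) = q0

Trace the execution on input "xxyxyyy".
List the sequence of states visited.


Input: xxyxyyy
d(q0, x) = q1
d(q1, x) = q4
d(q4, y) = q5
d(q5, x) = q0
d(q0, y) = q4
d(q4, y) = q5
d(q5, y) = q0


q0 -> q1 -> q4 -> q5 -> q0 -> q4 -> q5 -> q0


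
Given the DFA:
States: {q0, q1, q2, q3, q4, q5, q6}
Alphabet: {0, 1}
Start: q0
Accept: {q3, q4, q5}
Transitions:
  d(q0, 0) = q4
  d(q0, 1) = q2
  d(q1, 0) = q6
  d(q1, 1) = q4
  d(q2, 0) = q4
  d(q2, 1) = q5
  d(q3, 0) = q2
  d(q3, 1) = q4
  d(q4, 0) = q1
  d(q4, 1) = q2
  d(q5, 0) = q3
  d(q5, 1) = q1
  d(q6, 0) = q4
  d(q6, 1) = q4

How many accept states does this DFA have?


Accept states listed: {q3, q4, q5}
Counting: q3(1) q4(2) q5(3)

3


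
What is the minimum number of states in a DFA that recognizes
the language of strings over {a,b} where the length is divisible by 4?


States track (length) mod 4.
Need 4 states: one per remainder 0..3; accept = remainder 0.

4


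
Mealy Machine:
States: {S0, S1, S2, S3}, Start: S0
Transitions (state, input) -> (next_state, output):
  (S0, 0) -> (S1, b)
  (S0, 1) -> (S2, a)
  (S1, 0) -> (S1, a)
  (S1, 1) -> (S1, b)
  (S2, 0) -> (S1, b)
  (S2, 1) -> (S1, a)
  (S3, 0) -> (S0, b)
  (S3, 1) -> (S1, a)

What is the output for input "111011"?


Step-by-step:
  (S0, 1) -> (S2, a)
  (S2, 1) -> (S1, a)
  (S1, 1) -> (S1, b)
  (S1, 0) -> (S1, a)
  (S1, 1) -> (S1, b)
  (S1, 1) -> (S1, b)

"aababb"


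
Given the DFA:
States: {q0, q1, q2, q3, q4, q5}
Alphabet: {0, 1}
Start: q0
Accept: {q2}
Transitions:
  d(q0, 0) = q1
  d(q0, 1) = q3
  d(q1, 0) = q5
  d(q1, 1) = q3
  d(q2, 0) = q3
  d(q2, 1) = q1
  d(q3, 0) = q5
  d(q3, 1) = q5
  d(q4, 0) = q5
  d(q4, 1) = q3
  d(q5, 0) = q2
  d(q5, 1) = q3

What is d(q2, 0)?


Looking up transition d(q2, 0)

q3


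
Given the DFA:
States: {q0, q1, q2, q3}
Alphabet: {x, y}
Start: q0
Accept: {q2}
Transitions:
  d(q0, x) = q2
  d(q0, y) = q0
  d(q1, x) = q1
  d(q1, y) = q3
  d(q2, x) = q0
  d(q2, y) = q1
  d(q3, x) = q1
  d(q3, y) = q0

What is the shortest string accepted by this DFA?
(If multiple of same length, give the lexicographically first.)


BFS by string length (lex-first path to each state shown):
  len 0: q0<-""
  len 1: q0<-"y", q2<-"x"
Found accept state at length 1.

"x"


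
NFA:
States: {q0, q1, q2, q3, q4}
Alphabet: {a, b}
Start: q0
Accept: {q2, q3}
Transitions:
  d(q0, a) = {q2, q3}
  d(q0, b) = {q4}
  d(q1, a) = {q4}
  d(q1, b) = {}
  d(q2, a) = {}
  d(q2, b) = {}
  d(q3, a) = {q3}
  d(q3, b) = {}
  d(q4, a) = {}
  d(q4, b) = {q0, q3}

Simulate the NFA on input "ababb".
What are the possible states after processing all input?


Start: {q0}
  --a--> {q2, q3}
  --b--> {}
  --a--> {}
  --b--> {}
  --b--> {}

{} (empty set, no valid transitions)


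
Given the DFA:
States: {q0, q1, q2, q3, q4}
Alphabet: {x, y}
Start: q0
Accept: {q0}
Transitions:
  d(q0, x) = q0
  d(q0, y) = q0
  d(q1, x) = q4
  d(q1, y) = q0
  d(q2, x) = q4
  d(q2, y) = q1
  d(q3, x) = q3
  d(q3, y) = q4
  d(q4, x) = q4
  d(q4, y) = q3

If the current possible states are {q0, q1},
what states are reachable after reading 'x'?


Apply transition on 'x' from each current state:
  d(q0, x) = q0
  d(q1, x) = q4

{q0, q4}


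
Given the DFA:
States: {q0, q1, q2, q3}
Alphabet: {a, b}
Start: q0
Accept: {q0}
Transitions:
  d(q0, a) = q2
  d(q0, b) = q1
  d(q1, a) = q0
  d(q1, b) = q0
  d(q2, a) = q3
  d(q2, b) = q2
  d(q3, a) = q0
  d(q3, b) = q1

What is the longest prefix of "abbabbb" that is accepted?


Run the DFA, marking each prefix where the state is accepting:
  "" -> q0 [accept]
  "a" -> q2 [reject]
  "ab" -> q2 [reject]
  "abb" -> q2 [reject]
  "abba" -> q3 [reject]
  "abbab" -> q1 [reject]
  "abbabb" -> q0 [accept]
  "abbabbb" -> q1 [reject]

"abbabb"


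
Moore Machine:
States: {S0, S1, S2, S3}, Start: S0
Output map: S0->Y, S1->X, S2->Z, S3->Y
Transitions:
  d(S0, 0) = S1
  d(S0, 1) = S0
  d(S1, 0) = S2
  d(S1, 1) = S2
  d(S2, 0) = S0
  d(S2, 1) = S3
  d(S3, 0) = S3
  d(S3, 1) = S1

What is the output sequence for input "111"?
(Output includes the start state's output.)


Start: S0 (output Y)
  --1--> S0 (output Y)
  --1--> S0 (output Y)
  --1--> S0 (output Y)

"YYYY"


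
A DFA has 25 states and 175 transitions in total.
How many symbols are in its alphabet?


Each state has exactly one transition per symbol.
|alphabet| = transitions / states = 175 / 25 = 7

7


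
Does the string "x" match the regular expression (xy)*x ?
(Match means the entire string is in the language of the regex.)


|string| = 1; first = 'x'; last = 'x'

Yes, "x" matches (xy)*x


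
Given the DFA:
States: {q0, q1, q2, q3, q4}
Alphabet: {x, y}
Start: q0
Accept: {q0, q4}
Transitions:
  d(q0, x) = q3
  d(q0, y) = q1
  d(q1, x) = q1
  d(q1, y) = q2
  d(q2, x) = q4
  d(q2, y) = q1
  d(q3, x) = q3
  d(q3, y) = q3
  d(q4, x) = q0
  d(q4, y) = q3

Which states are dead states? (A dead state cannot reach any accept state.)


Forward reachability from each state:
  q0 -> reaches accept state q0 (live)
  q1 -> reaches accept state q0 (live)
  q2 -> reaches accept state q0 (live)
  q3 -> reaches {q3}, no accept state (dead)
  q4 -> reaches accept state q0 (live)

{q3}


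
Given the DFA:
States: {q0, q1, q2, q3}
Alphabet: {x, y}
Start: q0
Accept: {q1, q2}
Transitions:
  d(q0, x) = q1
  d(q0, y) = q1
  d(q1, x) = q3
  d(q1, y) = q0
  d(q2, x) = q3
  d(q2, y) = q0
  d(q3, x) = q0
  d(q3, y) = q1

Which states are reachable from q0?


BFS from q0:
  layer 0: {q0}
  layer 1: {q1}
  layer 2: {q3}

{q0, q1, q3}


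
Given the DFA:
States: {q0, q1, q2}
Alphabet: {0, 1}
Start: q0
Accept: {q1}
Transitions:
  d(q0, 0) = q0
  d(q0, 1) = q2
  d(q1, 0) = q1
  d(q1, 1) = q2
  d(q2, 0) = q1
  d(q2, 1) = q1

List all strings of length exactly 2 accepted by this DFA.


All strings of length 2: 4 total
Accepted: 2

"10", "11"


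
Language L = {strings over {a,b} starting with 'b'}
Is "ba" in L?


first symbol = 'b'

Yes, "ba" is in L


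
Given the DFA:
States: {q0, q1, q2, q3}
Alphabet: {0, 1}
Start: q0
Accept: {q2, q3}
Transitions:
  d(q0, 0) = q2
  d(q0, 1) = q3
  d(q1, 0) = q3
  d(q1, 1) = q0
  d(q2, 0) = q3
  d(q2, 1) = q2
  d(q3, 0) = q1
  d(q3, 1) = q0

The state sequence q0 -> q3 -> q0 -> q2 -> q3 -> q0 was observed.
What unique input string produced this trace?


Trace back each transition to find the symbol:
  q0 --[1]--> q3
  q3 --[1]--> q0
  q0 --[0]--> q2
  q2 --[0]--> q3
  q3 --[1]--> q0

"11001"


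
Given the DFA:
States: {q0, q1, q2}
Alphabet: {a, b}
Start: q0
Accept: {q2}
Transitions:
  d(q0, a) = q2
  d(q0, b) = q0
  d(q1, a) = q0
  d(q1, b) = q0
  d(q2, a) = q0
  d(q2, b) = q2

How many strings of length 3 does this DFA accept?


Enumerating all length-3 strings:
  "aaa" -> q2 [accept]
  "aab" -> q0 [reject]
  "aba" -> q0 [reject]
  "abb" -> q2 [accept]
  "baa" -> q0 [reject]
  "bab" -> q2 [accept]
  "bba" -> q2 [accept]
  "bbb" -> q0 [reject]

4 out of 8


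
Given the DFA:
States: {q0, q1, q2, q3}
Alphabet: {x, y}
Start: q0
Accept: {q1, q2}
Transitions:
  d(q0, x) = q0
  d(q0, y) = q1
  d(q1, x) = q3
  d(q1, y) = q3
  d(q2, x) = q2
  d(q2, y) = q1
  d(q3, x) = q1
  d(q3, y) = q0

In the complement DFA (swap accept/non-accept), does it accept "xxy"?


Trace: q0 -> q0 -> q0 -> q1
Final: q1
Original accept: {q1, q2}
Complement: q1 is in original accept

No, complement rejects (original accepts)


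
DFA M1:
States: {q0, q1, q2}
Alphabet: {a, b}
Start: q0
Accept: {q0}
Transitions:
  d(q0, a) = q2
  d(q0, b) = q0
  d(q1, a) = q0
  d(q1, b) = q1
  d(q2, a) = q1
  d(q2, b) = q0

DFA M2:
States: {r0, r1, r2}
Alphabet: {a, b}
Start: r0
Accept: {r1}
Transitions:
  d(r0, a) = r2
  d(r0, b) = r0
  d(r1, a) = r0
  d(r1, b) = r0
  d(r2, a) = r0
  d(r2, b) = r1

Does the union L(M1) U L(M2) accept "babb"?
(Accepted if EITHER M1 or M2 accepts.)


M1: final=q0 accepted=True
M2: final=r0 accepted=False

Yes, union accepts


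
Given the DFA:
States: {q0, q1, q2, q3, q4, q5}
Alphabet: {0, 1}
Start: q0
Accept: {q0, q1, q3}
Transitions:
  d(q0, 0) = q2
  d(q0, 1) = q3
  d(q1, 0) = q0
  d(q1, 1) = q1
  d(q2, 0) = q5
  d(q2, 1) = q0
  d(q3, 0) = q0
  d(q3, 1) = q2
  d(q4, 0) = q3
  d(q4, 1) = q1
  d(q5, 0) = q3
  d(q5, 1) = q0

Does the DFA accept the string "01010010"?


Trace: q0 -> q2 -> q0 -> q2 -> q0 -> q2 -> q5 -> q0 -> q2
Final state: q2
Accept states: {q0, q1, q3}

No, rejected (final state q2 is not an accept state)


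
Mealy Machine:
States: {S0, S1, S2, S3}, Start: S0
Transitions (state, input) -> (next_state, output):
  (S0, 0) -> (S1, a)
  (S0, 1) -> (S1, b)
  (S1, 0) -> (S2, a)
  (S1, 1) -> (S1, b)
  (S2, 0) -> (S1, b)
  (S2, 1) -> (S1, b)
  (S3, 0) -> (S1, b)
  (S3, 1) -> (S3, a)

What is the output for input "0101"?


Step-by-step:
  (S0, 0) -> (S1, a)
  (S1, 1) -> (S1, b)
  (S1, 0) -> (S2, a)
  (S2, 1) -> (S1, b)

"abab"


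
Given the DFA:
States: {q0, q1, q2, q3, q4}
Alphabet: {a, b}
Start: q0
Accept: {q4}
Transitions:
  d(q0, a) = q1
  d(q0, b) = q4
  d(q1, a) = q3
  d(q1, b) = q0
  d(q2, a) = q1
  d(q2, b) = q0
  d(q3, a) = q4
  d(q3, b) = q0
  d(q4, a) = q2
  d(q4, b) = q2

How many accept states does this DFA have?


Accept states listed: {q4}
Counting: q4(1)

1


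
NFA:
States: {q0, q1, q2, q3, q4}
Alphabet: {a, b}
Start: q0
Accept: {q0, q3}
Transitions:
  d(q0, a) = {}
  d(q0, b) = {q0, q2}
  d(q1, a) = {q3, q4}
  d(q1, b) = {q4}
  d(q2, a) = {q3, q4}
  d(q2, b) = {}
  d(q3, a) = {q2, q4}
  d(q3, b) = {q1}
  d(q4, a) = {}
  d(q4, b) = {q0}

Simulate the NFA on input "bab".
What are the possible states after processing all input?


Start: {q0}
  --b--> {q0, q2}
  --a--> {q3, q4}
  --b--> {q0, q1}

{q0, q1}


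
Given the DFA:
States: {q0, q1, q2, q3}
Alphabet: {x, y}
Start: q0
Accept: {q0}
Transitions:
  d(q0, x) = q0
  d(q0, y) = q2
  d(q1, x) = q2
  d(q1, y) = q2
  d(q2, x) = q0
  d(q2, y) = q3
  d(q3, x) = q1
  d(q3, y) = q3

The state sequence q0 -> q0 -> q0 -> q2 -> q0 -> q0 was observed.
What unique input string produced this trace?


Trace back each transition to find the symbol:
  q0 --[x]--> q0
  q0 --[x]--> q0
  q0 --[y]--> q2
  q2 --[x]--> q0
  q0 --[x]--> q0

"xxyxx"


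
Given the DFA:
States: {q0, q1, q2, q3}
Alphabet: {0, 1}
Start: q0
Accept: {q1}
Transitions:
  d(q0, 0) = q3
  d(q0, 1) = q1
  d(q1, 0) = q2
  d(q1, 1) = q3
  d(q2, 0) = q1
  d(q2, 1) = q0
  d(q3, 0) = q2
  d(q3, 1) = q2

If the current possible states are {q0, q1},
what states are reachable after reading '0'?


Apply transition on '0' from each current state:
  d(q0, 0) = q3
  d(q1, 0) = q2

{q2, q3}


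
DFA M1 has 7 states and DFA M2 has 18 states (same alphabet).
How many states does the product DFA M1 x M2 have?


Product construction pairs every M1 state with every M2 state.
7 * 18 = 126

126


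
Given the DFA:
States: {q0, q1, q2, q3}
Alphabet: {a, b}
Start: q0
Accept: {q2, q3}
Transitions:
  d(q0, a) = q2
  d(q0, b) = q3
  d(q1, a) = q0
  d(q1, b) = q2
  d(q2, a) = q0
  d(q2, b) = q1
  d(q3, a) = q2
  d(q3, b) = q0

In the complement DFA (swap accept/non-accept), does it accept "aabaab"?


Trace: q0 -> q2 -> q0 -> q3 -> q2 -> q0 -> q3
Final: q3
Original accept: {q2, q3}
Complement: q3 is in original accept

No, complement rejects (original accepts)


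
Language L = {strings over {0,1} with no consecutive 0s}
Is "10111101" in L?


'00' does not occur

Yes, "10111101" is in L


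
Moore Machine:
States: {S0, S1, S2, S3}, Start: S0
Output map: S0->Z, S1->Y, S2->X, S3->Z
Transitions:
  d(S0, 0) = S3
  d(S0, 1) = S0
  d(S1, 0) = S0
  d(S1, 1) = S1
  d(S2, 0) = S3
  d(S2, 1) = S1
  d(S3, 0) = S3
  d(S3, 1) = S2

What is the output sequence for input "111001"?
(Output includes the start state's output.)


Start: S0 (output Z)
  --1--> S0 (output Z)
  --1--> S0 (output Z)
  --1--> S0 (output Z)
  --0--> S3 (output Z)
  --0--> S3 (output Z)
  --1--> S2 (output X)

"ZZZZZZX"


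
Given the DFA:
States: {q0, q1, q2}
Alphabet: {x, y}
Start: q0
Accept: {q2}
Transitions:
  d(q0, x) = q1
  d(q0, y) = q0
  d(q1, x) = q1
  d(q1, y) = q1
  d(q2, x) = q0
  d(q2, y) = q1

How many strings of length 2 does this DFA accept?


Enumerating all length-2 strings:
  "xx" -> q1 [reject]
  "xy" -> q1 [reject]
  "yx" -> q1 [reject]
  "yy" -> q0 [reject]

0 out of 4


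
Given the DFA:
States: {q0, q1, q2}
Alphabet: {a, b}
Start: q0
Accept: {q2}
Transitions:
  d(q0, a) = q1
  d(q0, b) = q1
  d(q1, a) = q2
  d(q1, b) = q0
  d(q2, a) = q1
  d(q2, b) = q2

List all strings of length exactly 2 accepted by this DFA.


All strings of length 2: 4 total
Accepted: 2

"aa", "ba"


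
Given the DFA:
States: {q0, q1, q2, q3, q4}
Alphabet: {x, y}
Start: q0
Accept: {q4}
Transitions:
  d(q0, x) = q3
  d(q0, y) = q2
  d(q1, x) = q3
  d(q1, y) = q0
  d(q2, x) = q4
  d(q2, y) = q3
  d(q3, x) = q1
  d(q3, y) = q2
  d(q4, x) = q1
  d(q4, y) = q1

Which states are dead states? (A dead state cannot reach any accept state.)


Forward reachability from each state:
  q0 -> reaches accept state q4 (live)
  q1 -> reaches accept state q4 (live)
  q2 -> reaches accept state q4 (live)
  q3 -> reaches accept state q4 (live)
  q4 -> reaches accept state q4 (live)

None (all states can reach an accept state)


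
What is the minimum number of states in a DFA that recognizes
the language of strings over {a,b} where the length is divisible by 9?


States track (length) mod 9.
Need 9 states: one per remainder 0..8; accept = remainder 0.

9


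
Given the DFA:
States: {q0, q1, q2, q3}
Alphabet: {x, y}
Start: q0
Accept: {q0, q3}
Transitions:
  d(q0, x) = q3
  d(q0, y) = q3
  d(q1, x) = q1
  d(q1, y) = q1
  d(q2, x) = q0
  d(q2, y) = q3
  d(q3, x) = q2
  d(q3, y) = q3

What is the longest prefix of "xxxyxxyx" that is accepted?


Run the DFA, marking each prefix where the state is accepting:
  "" -> q0 [accept]
  "x" -> q3 [accept]
  "xx" -> q2 [reject]
  "xxx" -> q0 [accept]
  "xxxy" -> q3 [accept]
  "xxxyx" -> q2 [reject]
  "xxxyxx" -> q0 [accept]
  "xxxyxxy" -> q3 [accept]
  "xxxyxxyx" -> q2 [reject]

"xxxyxxy"


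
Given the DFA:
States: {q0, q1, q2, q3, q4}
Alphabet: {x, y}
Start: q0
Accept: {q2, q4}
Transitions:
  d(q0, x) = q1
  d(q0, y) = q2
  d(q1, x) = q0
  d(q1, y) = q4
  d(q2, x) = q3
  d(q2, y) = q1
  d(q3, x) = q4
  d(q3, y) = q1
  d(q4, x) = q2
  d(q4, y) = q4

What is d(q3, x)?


Looking up transition d(q3, x)

q4


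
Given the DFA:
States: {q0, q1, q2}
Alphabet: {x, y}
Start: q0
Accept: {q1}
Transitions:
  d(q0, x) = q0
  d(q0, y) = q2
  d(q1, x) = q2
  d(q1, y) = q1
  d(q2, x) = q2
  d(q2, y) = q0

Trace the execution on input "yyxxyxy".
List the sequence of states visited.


Input: yyxxyxy
d(q0, y) = q2
d(q2, y) = q0
d(q0, x) = q0
d(q0, x) = q0
d(q0, y) = q2
d(q2, x) = q2
d(q2, y) = q0


q0 -> q2 -> q0 -> q0 -> q0 -> q2 -> q2 -> q0


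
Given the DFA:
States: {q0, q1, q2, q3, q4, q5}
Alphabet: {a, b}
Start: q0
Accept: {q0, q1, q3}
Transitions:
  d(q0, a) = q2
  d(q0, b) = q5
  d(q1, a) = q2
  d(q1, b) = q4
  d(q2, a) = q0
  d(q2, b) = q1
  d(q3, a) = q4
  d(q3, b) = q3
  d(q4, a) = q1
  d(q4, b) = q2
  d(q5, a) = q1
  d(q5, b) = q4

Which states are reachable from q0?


BFS from q0:
  layer 0: {q0}
  layer 1: {q2, q5}
  layer 2: {q1, q4}

{q0, q1, q2, q4, q5}


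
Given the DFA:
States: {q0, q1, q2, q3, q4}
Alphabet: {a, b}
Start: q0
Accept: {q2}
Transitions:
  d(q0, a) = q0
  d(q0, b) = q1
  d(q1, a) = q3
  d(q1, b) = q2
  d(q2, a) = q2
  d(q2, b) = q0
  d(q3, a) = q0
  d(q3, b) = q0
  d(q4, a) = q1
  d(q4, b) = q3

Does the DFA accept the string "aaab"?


Trace: q0 -> q0 -> q0 -> q0 -> q1
Final state: q1
Accept states: {q2}

No, rejected (final state q1 is not an accept state)


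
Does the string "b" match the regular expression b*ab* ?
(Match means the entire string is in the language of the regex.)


|string| = 1; first = 'b'; last = 'b'

No, "b" does not match b*ab*


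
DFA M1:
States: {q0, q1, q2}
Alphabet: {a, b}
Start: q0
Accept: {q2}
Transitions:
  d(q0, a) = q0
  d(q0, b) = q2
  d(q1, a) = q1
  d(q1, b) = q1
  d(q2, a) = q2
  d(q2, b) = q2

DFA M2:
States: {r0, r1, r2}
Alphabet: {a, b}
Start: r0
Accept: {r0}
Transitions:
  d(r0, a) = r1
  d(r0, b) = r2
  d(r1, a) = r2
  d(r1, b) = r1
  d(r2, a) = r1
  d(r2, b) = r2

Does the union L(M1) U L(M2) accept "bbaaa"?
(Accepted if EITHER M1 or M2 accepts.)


M1: final=q2 accepted=True
M2: final=r1 accepted=False

Yes, union accepts


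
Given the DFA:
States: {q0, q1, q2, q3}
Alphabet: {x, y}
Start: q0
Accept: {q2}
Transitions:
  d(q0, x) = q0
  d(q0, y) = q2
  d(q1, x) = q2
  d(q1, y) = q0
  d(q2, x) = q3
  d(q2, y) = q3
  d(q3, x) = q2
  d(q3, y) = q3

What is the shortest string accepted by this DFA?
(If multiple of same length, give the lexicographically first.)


BFS by string length (lex-first path to each state shown):
  len 0: q0<-""
  len 1: q0<-"x", q2<-"y"
Found accept state at length 1.

"y"


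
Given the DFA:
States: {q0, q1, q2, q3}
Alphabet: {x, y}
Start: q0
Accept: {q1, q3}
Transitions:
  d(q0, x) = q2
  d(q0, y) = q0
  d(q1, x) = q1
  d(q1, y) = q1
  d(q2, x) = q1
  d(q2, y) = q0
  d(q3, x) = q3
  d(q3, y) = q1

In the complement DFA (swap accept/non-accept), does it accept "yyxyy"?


Trace: q0 -> q0 -> q0 -> q2 -> q0 -> q0
Final: q0
Original accept: {q1, q3}
Complement: q0 is not in original accept

Yes, complement accepts (original rejects)


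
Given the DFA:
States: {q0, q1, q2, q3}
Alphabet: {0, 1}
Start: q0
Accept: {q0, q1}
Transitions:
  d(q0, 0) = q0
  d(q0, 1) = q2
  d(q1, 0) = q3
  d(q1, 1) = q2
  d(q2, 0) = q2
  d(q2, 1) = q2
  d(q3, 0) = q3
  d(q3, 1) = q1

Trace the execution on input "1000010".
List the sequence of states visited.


Input: 1000010
d(q0, 1) = q2
d(q2, 0) = q2
d(q2, 0) = q2
d(q2, 0) = q2
d(q2, 0) = q2
d(q2, 1) = q2
d(q2, 0) = q2


q0 -> q2 -> q2 -> q2 -> q2 -> q2 -> q2 -> q2


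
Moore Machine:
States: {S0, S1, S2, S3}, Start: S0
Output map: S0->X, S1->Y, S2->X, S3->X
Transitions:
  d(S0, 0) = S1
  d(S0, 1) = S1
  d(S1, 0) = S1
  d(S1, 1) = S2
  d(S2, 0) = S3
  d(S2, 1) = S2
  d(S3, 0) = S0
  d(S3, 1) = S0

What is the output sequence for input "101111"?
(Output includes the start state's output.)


Start: S0 (output X)
  --1--> S1 (output Y)
  --0--> S1 (output Y)
  --1--> S2 (output X)
  --1--> S2 (output X)
  --1--> S2 (output X)
  --1--> S2 (output X)

"XYYXXXX"


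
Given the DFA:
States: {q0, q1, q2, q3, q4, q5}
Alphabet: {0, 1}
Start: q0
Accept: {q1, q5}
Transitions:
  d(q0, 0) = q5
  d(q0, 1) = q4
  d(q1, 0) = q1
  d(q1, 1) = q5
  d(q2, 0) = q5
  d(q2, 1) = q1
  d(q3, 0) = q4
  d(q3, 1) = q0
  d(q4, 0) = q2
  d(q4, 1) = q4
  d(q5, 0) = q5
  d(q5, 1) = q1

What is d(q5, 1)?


Looking up transition d(q5, 1)

q1


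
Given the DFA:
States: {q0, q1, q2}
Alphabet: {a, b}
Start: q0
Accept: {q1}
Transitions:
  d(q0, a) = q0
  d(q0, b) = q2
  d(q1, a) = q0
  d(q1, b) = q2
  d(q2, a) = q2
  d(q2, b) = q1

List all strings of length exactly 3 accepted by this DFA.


All strings of length 3: 8 total
Accepted: 2

"abb", "bab"


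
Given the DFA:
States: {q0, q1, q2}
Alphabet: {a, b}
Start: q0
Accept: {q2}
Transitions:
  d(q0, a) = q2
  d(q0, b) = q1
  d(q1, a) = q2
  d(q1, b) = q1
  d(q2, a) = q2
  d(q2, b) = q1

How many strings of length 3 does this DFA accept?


Enumerating all length-3 strings:
  "aaa" -> q2 [accept]
  "aab" -> q1 [reject]
  "aba" -> q2 [accept]
  "abb" -> q1 [reject]
  "baa" -> q2 [accept]
  "bab" -> q1 [reject]
  "bba" -> q2 [accept]
  "bbb" -> q1 [reject]

4 out of 8


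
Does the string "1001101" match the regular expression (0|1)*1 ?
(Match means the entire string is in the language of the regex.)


|string| = 7; first = '1'; last = '1'

Yes, "1001101" matches (0|1)*1


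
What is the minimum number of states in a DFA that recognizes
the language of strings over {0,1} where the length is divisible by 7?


States track (length) mod 7.
Need 7 states: one per remainder 0..6; accept = remainder 0.

7


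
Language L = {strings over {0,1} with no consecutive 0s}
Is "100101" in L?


'00' occurs at index 1

No, "100101" is not in L


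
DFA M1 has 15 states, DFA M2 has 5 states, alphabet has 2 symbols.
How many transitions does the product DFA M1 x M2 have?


Product DFA has 15 * 5 = 75 states.
Each has 2 transitions: 75 * 2 = 150

150


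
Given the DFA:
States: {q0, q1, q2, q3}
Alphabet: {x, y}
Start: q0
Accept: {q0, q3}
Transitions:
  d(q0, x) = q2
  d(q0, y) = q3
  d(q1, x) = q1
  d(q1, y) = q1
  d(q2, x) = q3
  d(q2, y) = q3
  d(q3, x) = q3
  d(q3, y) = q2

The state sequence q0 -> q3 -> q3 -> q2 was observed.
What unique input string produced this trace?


Trace back each transition to find the symbol:
  q0 --[y]--> q3
  q3 --[x]--> q3
  q3 --[y]--> q2

"yxy"


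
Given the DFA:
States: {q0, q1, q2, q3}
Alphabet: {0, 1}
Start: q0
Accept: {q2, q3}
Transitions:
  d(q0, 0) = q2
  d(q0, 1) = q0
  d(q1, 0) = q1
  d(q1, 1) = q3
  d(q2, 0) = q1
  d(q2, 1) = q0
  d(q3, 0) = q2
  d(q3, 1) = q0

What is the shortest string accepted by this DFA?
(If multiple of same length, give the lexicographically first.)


BFS by string length (lex-first path to each state shown):
  len 0: q0<-""
  len 1: q0<-"1", q2<-"0"
Found accept state at length 1.

"0"


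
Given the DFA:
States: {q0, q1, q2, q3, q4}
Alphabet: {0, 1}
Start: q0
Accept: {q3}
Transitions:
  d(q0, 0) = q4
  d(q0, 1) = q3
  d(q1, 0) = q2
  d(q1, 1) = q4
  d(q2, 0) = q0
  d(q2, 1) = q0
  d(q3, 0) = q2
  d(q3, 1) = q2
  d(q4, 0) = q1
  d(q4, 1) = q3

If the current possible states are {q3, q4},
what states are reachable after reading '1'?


Apply transition on '1' from each current state:
  d(q3, 1) = q2
  d(q4, 1) = q3

{q2, q3}


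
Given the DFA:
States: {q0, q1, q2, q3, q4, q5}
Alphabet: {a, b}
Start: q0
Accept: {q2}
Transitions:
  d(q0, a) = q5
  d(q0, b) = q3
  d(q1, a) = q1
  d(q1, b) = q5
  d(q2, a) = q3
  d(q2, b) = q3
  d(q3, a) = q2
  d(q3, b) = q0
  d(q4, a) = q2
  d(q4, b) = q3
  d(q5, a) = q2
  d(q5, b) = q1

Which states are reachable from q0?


BFS from q0:
  layer 0: {q0}
  layer 1: {q3, q5}
  layer 2: {q1, q2}

{q0, q1, q2, q3, q5}


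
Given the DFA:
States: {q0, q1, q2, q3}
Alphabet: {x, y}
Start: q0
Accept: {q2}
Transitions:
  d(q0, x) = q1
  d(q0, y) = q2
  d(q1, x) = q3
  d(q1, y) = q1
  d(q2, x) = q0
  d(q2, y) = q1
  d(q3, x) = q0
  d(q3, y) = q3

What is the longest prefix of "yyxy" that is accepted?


Run the DFA, marking each prefix where the state is accepting:
  "" -> q0 [reject]
  "y" -> q2 [accept]
  "yy" -> q1 [reject]
  "yyx" -> q3 [reject]
  "yyxy" -> q3 [reject]

"y"


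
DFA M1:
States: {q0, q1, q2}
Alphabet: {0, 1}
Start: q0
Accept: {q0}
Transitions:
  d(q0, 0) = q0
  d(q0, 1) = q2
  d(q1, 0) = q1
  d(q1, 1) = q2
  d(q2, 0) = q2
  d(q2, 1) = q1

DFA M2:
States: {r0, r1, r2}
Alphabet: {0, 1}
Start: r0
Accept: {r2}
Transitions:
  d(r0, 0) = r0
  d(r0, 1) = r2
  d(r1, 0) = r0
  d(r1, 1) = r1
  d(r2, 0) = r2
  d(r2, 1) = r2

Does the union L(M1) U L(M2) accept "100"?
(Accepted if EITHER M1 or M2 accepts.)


M1: final=q2 accepted=False
M2: final=r2 accepted=True

Yes, union accepts


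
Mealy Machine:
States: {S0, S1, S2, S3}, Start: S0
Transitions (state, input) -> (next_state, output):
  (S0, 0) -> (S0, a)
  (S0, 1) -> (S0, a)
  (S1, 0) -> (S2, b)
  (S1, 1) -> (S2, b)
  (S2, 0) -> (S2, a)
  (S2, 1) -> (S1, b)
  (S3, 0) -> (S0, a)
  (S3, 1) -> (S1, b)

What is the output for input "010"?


Step-by-step:
  (S0, 0) -> (S0, a)
  (S0, 1) -> (S0, a)
  (S0, 0) -> (S0, a)

"aaa"


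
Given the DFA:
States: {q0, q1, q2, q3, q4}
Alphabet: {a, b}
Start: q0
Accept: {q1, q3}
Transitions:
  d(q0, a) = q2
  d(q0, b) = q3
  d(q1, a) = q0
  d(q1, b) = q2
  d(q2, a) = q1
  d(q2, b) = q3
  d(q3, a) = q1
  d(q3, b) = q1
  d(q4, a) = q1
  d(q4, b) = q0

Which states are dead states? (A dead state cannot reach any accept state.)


Forward reachability from each state:
  q0 -> reaches accept state q1 (live)
  q1 -> reaches accept state q1 (live)
  q2 -> reaches accept state q1 (live)
  q3 -> reaches accept state q1 (live)
  q4 -> reaches accept state q1 (live)

None (all states can reach an accept state)


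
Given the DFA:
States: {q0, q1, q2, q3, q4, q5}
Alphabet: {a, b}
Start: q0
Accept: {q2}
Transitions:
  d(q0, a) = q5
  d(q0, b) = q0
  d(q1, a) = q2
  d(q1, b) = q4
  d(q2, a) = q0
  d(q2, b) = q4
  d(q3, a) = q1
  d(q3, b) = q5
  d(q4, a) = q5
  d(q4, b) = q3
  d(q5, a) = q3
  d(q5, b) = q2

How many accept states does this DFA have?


Accept states listed: {q2}
Counting: q2(1)

1


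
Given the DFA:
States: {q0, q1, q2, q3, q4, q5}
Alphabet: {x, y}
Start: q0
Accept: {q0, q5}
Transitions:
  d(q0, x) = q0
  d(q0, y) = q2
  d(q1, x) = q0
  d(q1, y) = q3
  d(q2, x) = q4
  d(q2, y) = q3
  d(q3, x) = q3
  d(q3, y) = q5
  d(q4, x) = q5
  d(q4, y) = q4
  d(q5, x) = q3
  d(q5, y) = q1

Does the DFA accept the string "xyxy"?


Trace: q0 -> q0 -> q2 -> q4 -> q4
Final state: q4
Accept states: {q0, q5}

No, rejected (final state q4 is not an accept state)


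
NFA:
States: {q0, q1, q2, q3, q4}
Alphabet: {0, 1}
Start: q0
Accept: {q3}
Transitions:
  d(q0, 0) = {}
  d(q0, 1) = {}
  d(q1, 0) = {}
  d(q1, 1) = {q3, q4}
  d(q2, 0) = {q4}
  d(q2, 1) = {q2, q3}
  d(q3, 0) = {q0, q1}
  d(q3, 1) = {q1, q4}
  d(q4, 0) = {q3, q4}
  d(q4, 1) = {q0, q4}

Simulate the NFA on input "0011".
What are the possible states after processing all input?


Start: {q0}
  --0--> {}
  --0--> {}
  --1--> {}
  --1--> {}

{} (empty set, no valid transitions)


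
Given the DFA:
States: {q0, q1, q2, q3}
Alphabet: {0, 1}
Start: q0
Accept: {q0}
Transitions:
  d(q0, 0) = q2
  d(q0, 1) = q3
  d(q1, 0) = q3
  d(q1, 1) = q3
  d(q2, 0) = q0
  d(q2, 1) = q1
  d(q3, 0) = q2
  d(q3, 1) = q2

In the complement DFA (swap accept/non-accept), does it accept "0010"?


Trace: q0 -> q2 -> q0 -> q3 -> q2
Final: q2
Original accept: {q0}
Complement: q2 is not in original accept

Yes, complement accepts (original rejects)


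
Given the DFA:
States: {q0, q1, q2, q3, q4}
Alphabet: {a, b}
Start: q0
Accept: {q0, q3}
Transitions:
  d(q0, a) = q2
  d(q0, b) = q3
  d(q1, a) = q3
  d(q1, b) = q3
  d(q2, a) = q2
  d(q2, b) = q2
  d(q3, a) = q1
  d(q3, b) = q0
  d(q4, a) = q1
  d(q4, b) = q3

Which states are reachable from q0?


BFS from q0:
  layer 0: {q0}
  layer 1: {q2, q3}
  layer 2: {q1}

{q0, q1, q2, q3}


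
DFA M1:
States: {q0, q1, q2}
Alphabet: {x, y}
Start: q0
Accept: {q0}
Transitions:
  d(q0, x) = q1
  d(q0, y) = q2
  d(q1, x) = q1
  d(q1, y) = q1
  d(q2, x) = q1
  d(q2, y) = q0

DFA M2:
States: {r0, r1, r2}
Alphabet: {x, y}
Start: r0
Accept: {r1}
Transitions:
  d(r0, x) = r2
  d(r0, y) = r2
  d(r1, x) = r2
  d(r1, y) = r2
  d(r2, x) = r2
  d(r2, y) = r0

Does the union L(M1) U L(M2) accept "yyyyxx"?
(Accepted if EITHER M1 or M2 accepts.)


M1: final=q1 accepted=False
M2: final=r2 accepted=False

No, union rejects (neither accepts)


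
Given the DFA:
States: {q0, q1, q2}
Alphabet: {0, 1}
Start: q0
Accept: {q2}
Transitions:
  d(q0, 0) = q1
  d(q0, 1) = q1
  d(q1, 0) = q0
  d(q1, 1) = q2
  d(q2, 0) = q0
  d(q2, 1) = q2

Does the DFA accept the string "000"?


Trace: q0 -> q1 -> q0 -> q1
Final state: q1
Accept states: {q2}

No, rejected (final state q1 is not an accept state)


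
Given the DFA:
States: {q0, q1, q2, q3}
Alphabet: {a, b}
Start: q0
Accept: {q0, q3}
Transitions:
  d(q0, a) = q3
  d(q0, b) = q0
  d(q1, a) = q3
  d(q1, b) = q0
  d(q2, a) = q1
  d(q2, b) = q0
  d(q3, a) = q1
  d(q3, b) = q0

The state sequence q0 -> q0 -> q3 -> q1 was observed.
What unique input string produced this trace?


Trace back each transition to find the symbol:
  q0 --[b]--> q0
  q0 --[a]--> q3
  q3 --[a]--> q1

"baa"


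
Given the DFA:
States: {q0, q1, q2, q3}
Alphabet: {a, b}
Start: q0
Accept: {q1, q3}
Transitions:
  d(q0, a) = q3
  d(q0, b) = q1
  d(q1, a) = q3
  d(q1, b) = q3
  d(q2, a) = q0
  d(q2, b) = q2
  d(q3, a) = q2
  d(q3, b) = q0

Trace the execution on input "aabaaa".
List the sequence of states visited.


Input: aabaaa
d(q0, a) = q3
d(q3, a) = q2
d(q2, b) = q2
d(q2, a) = q0
d(q0, a) = q3
d(q3, a) = q2


q0 -> q3 -> q2 -> q2 -> q0 -> q3 -> q2


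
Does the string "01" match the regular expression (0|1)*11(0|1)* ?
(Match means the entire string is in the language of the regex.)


|string| = 2; first = '0'; last = '1'

No, "01" does not match (0|1)*11(0|1)*


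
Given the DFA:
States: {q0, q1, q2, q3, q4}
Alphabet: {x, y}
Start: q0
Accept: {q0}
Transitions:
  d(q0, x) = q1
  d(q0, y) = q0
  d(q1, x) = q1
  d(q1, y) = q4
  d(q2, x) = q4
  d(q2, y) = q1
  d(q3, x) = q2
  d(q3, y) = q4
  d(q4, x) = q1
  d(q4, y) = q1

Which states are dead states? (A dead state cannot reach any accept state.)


Forward reachability from each state:
  q0 -> reaches accept state q0 (live)
  q1 -> reaches {q1, q4}, no accept state (dead)
  q2 -> reaches {q1, q2, q4}, no accept state (dead)
  q3 -> reaches {q1, q2, q3, q4}, no accept state (dead)
  q4 -> reaches {q1, q4}, no accept state (dead)

{q1, q2, q3, q4}


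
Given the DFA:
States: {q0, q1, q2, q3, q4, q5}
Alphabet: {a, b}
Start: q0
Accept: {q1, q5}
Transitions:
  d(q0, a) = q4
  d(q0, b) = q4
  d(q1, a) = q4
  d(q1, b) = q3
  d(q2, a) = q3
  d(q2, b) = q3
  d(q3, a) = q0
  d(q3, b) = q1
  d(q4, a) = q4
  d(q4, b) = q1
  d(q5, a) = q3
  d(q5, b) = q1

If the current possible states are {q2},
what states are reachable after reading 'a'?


Apply transition on 'a' from each current state:
  d(q2, a) = q3

{q3}


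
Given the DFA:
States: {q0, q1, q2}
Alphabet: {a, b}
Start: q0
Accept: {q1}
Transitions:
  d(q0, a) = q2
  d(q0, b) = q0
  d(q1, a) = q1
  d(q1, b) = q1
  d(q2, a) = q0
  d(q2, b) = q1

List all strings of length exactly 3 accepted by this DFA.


All strings of length 3: 8 total
Accepted: 3

"aba", "abb", "bab"


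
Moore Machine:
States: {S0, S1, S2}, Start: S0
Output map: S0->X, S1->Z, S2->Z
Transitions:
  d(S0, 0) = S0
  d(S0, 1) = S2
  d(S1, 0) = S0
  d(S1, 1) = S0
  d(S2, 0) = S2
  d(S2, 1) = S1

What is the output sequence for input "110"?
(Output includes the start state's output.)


Start: S0 (output X)
  --1--> S2 (output Z)
  --1--> S1 (output Z)
  --0--> S0 (output X)

"XZZX"


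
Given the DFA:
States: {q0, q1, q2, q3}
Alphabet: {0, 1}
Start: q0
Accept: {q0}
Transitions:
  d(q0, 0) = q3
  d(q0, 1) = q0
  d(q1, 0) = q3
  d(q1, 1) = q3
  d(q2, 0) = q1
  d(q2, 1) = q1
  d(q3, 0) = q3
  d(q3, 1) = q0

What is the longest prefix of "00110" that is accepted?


Run the DFA, marking each prefix where the state is accepting:
  "" -> q0 [accept]
  "0" -> q3 [reject]
  "00" -> q3 [reject]
  "001" -> q0 [accept]
  "0011" -> q0 [accept]
  "00110" -> q3 [reject]

"0011"


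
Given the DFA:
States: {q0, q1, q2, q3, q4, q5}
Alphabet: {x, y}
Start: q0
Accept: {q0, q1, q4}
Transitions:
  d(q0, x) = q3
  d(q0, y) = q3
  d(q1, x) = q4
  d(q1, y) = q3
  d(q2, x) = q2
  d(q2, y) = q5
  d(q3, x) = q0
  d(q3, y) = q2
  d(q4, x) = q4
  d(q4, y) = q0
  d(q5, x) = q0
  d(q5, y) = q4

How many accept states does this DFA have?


Accept states listed: {q0, q1, q4}
Counting: q0(1) q1(2) q4(3)

3


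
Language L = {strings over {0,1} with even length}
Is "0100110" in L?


length = 7; 7 mod 2 = 1

No, "0100110" is not in L


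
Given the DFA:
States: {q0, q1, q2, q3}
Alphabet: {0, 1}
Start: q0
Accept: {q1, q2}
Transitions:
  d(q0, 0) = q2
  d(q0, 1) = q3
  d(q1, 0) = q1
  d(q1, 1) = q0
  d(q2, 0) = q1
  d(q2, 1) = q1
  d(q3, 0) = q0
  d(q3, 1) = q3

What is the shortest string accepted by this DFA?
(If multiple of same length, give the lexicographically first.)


BFS by string length (lex-first path to each state shown):
  len 0: q0<-""
  len 1: q2<-"0", q3<-"1"
Found accept state at length 1.

"0"


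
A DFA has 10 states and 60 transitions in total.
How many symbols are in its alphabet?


Each state has exactly one transition per symbol.
|alphabet| = transitions / states = 60 / 10 = 6

6


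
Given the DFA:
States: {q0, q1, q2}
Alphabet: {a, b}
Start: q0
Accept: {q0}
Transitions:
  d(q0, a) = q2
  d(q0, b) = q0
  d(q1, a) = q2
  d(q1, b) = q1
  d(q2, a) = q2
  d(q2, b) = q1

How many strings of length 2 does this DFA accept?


Enumerating all length-2 strings:
  "aa" -> q2 [reject]
  "ab" -> q1 [reject]
  "ba" -> q2 [reject]
  "bb" -> q0 [accept]

1 out of 4
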